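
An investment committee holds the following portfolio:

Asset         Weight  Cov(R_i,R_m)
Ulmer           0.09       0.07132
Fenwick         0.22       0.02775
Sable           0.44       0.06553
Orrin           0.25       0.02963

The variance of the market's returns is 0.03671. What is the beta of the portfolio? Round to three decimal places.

1.328

β_Ulmer = 0.07132 / 0.03671 = 1.9428
β_Fenwick = 0.02775 / 0.03671 = 0.7559
β_Sable = 0.06553 / 0.03671 = 1.7851
β_Orrin = 0.02963 / 0.03671 = 0.8071
β_P = Σ w_i β_i = 0.09×1.9428 + 0.22×0.7559 + 0.44×1.7851 + 0.25×0.8071 = 1.3284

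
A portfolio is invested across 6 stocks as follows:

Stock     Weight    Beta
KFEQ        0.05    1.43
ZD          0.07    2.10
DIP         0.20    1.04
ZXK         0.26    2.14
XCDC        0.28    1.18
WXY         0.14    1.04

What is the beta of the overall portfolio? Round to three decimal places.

β_P = Σ w_i β_i = 0.05×1.43 + 0.07×2.10 + 0.20×1.04 + 0.26×2.14 + 0.28×1.18 + 0.14×1.04 = 1.4589

1.459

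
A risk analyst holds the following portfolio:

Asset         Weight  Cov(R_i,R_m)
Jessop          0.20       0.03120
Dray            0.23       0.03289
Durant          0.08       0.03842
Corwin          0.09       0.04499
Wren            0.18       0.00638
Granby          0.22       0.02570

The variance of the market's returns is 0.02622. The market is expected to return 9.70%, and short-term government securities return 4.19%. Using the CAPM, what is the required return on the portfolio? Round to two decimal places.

β_Jessop = 0.03120 / 0.02622 = 1.1899
β_Dray = 0.03289 / 0.02622 = 1.2544
β_Durant = 0.03842 / 0.02622 = 1.4653
β_Corwin = 0.04499 / 0.02622 = 1.7159
β_Wren = 0.00638 / 0.02622 = 0.2433
β_Granby = 0.02570 / 0.02622 = 0.9802
β_P = Σ w_i β_i = 0.20×1.1899 + 0.23×1.2544 + 0.08×1.4653 + 0.09×1.7159 + 0.18×0.2433 + 0.22×0.9802 = 1.0576
MRP = 9.70% − 4.19% = 5.51%
E(R_P) = R_f + β_P × MRP = 4.19% + 1.0576 × 5.51% = 10.02%

10.02%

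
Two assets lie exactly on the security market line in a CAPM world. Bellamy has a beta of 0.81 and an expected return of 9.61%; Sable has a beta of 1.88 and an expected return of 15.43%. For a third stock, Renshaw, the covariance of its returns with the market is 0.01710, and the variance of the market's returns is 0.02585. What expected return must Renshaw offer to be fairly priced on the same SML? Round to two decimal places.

MRP = (15.43% − 9.61%) / (1.88 − 0.81) = 5.4393%
R_f = 9.61% − 0.81 × 5.4393% = 5.2042%
β_Renshaw = Cov / Var(R_m) = 0.01710 / 0.02585 = 0.6615
E(R_Renshaw) = R_f + β × MRP = 5.2042% + 0.6615 × 5.4393% = 8.80%

8.80%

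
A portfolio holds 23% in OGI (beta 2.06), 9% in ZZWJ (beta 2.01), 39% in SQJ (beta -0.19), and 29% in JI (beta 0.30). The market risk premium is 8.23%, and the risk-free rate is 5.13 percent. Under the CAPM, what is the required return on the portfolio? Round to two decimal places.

10.62%

β_P = Σ w_i β_i = 0.23×2.06 + 0.09×2.01 + 0.39×-0.19 + 0.29×0.30 = 0.6676
E(R_P) = R_f + β_P × MRP = 5.13% + 0.6676 × 8.23% = 10.62%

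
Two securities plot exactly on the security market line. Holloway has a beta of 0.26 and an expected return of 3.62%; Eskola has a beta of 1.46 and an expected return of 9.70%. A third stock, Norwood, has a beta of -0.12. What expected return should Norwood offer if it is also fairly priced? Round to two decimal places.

MRP (SML slope) = (9.70% − 3.62%) / (1.46 − 0.26) = 6.08% / 1.20 = 5.0667%
R_f (intercept) = 3.62% − 0.26 × 5.0667% = 2.3027%
E(R_Norwood) = R_f + β × MRP = 2.3027% + -0.12 × 5.0667% = 1.69%

1.69%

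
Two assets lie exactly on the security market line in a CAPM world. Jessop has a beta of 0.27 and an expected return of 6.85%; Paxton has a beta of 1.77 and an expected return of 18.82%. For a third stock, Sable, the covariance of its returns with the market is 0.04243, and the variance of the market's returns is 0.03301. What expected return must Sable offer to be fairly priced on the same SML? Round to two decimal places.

14.95%

MRP = (18.82% − 6.85%) / (1.77 − 0.27) = 7.9800%
R_f = 6.85% − 0.27 × 7.9800% = 4.6954%
β_Sable = Cov / Var(R_m) = 0.04243 / 0.03301 = 1.2854
E(R_Sable) = R_f + β × MRP = 4.6954% + 1.2854 × 7.9800% = 14.95%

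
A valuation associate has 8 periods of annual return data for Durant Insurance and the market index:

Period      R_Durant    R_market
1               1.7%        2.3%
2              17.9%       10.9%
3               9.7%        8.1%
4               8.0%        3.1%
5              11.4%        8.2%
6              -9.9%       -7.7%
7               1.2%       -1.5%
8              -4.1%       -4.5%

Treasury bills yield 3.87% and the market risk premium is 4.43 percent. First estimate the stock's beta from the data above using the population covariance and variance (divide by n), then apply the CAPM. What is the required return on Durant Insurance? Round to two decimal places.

Mean R_i = (1.7 + 17.9 + 9.7 + 8.0 + 11.4 − 9.9 + 1.2 − 4.1) / 8 = 4.4875%
Mean R_m = (2.3 + 10.9 + 8.1 + 3.1 + 8.2 − 7.7 − 1.5 − 4.5) / 8 = 2.3625%
Σ(R_i − R̄_i)(R_m − R̄_m) = 403.9363  ⇒  Cov = 403.9363 / 8 = 50.4920
Σ(R_m − R̄_m)² = 303.6988  ⇒  Var(R_m) = 303.6988 / 8 = 37.9624
β = Cov / Var(R_m) = 50.4920 / 37.9624 = 1.3301
E(R) = R_f + β × MRP = 3.87% + 1.3301 × 4.43% = 9.76%

9.76%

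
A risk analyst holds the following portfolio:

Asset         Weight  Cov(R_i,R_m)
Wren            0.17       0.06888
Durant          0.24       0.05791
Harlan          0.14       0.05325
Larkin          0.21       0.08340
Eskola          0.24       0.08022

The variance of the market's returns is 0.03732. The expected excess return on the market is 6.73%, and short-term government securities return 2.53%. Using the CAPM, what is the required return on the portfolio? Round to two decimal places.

β_Wren = 0.06888 / 0.03732 = 1.8457
β_Durant = 0.05791 / 0.03732 = 1.5517
β_Harlan = 0.05325 / 0.03732 = 1.4268
β_Larkin = 0.08340 / 0.03732 = 2.2347
β_Eskola = 0.08022 / 0.03732 = 2.1495
β_P = Σ w_i β_i = 0.17×1.8457 + 0.24×1.5517 + 0.14×1.4268 + 0.21×2.2347 + 0.24×2.1495 = 1.8711
E(R_P) = R_f + β_P × MRP = 2.53% + 1.8711 × 6.73% = 15.12%

15.12%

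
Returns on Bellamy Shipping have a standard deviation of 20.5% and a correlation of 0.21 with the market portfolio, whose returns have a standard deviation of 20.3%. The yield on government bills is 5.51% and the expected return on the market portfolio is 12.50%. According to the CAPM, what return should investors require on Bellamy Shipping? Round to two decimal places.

6.99%

β = ρ × σ_i / σ_m = 0.21 × 20.5% / 20.3% = 0.2121
MRP = 12.50% − 5.51% = 6.99%
E(R) = 5.51% + 0.2121 × 6.99% = 6.99%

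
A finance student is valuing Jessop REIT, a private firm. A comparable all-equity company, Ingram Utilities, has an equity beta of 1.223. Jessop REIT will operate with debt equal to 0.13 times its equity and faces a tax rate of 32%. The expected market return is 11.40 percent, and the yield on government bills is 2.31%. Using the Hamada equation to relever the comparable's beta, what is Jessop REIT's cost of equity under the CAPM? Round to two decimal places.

β_L = β_U × [1 + (1 − t)(D/E)] = 1.223 × [1 + (1 − 0.32) × 0.13]
    = 1.223 × [1 + 0.68 × 0.13] = 1.223 × 1.0884 = 1.3311
MRP = 11.40% − 2.31% = 9.09%
E(R) = R_f + β_L × MRP = 2.31% + 1.3311 × 9.09% = 14.41%

14.41%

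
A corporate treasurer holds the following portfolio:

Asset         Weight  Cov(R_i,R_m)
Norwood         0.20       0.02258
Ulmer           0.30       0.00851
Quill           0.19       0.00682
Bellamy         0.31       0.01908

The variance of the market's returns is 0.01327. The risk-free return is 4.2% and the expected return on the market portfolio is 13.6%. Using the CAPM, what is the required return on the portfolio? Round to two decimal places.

14.32%

β_Norwood = 0.02258 / 0.01327 = 1.7016
β_Ulmer = 0.00851 / 0.01327 = 0.6413
β_Quill = 0.00682 / 0.01327 = 0.5139
β_Bellamy = 0.01908 / 0.01327 = 1.4378
β_P = Σ w_i β_i = 0.20×1.7016 + 0.30×0.6413 + 0.19×0.5139 + 0.31×1.4378 = 1.0761
MRP = 13.6% − 4.2% = 9.40%
E(R_P) = R_f + β_P × MRP = 4.2% + 1.0761 × 9.4% = 14.32%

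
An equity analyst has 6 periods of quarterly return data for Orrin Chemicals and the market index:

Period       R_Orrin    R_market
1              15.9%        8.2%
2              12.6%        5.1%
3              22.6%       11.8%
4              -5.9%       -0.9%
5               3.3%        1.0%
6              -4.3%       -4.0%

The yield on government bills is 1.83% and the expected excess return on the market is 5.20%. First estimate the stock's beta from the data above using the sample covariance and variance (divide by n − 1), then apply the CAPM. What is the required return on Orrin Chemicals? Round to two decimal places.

Mean R_i = (15.9 + 12.6 + 22.6 − 5.9 + 3.3 − 4.3) / 6 = 7.3667%
Mean R_m = (8.2 + 5.1 + 11.8 − 0.9 + 1.0 − 4.0) / 6 = 3.5333%
Σ(R_i − R̄_i)(R_m − R̄_m) = 330.9567  ⇒  Cov = 330.9567 / 5 = 66.1913
Σ(R_m − R̄_m)² = 175.3933  ⇒  Var(R_m) = 175.3933 / 5 = 35.0787
β = Cov / Var(R_m) = 66.1913 / 35.0787 = 1.8869
E(R) = R_f + β × MRP = 1.83% + 1.8869 × 5.20% = 11.64%

11.64%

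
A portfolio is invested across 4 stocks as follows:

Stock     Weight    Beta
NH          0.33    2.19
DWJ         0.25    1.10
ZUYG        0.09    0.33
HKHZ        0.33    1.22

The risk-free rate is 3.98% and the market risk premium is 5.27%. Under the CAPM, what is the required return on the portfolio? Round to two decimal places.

β_P = Σ w_i β_i = 0.33×2.19 + 0.25×1.10 + 0.09×0.33 + 0.33×1.22 = 1.4300
E(R_P) = R_f + β_P × MRP = 3.98% + 1.4300 × 5.27% = 11.52%

11.52%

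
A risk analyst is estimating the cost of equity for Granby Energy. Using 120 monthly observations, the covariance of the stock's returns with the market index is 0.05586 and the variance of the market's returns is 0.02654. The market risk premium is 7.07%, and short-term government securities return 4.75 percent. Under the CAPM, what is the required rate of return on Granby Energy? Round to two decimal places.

β = Cov(R_i, R_m) / Var(R_m) = 0.05586 / 0.02654 = 2.1047
E(R) = R_f + β × MRP = 4.75% + 2.1047 × 7.07% = 19.63%

19.63%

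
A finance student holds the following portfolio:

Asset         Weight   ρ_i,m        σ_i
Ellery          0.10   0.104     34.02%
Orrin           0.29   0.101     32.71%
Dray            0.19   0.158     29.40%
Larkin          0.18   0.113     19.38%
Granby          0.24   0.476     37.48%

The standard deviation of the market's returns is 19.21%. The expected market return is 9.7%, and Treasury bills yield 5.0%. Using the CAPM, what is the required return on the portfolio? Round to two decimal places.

6.68%

β_Ellery = 0.104 × 34.02% / 19.21% = 0.1842
β_Orrin = 0.101 × 32.71% / 19.21% = 0.1720
β_Dray = 0.158 × 29.40% / 19.21% = 0.2418
β_Larkin = 0.113 × 19.38% / 19.21% = 0.1140
β_Granby = 0.476 × 37.48% / 19.21% = 0.9287
β_P = Σ w_i β_i = 0.10×0.1842 + 0.29×0.1720 + 0.19×0.2418 + 0.18×0.1140 + 0.24×0.9287 = 0.3577
MRP = 9.7% − 5.0% = 4.70%
E(R_P) = R_f + β_P × MRP = 5.0% + 0.3577 × 4.7% = 6.68%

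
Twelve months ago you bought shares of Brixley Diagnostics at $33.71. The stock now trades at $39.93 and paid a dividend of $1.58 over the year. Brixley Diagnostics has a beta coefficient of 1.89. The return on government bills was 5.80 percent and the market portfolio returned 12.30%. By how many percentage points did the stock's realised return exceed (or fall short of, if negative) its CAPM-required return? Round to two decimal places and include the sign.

+5.05%

Realised HPR = (P1 + D1 − P0) / P0 = (39.93 + 1.58 − 33.71) / 33.71 = 7.80 / 33.71 = 23.1385%
MRP = 12.30% − 5.80% = 6.50%
CAPM required = R_f + β·MRP = 5.80% + 1.89 × 6.50% = 18.0850%
α = realised − required = 23.1385% − 18.0850% = +5.05%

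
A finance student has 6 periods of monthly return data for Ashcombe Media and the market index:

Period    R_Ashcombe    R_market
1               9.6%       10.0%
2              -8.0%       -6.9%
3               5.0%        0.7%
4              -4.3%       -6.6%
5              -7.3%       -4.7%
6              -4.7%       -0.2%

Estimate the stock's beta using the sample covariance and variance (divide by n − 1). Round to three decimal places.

Mean R_i = (9.6 − 8.0 + 5.0 − 4.3 − 7.3 − 4.7) / 6 = -1.6167%
Mean R_m = (10.0 − 6.9 + 0.7 − 6.6 − 4.7 − 0.2) / 6 = -1.2833%
Σ(R_i − R̄_i)(R_m − R̄_m) = 205.8817  ⇒  Cov = 205.8817 / 5 = 41.1763
Σ(R_m − R̄_m)² = 203.9083  ⇒  Var(R_m) = 203.9083 / 5 = 40.7817
β = Cov / Var(R_m) = 41.1763 / 40.7817 = 1.0097

1.010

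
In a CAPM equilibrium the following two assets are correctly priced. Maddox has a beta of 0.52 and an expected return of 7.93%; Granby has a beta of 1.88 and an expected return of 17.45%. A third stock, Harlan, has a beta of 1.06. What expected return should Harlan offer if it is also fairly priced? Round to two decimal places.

11.71%

MRP (SML slope) = (17.45% − 7.93%) / (1.88 − 0.52) = 9.52% / 1.36 = 7.0000%
R_f (intercept) = 7.93% − 0.52 × 7.0000% = 4.2900%
E(R_Harlan) = R_f + β × MRP = 4.2900% + 1.06 × 7.0000% = 11.71%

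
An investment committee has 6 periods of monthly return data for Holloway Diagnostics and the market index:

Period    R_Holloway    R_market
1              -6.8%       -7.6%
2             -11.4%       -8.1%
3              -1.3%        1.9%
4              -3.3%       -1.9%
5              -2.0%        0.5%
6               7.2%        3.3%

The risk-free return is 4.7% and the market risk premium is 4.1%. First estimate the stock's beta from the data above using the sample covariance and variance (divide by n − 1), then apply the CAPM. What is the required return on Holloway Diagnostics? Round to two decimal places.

9.41%

Mean R_i = (-6.8 − 11.4 − 1.3 − 3.3 − 2.0 + 7.2) / 6 = -2.9333%
Mean R_m = (-7.6 − 8.1 + 1.9 − 1.9 + 0.5 + 3.3) / 6 = -1.9833%
Σ(R_i − R̄_i)(R_m − R̄_m) = 135.6733  ⇒  Cov = 135.6733 / 5 = 27.1347
Σ(R_m − R̄_m)² = 118.1283  ⇒  Var(R_m) = 118.1283 / 5 = 23.6257
β = Cov / Var(R_m) = 27.1347 / 23.6257 = 1.1485
E(R) = R_f + β × MRP = 4.7% + 1.1485 × 4.1% = 9.41%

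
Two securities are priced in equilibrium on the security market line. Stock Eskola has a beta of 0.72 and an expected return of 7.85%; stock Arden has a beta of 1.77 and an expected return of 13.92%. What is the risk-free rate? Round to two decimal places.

3.69%

Both satisfy E(R) = R_f + β·MRP, so the slope of the SML is
MRP = (13.92% − 7.85%) / (1.77 − 0.72) = 6.07% / 1.05 = 5.7810%
R_f = E(R_Eskola) − β_Eskola·MRP = 7.85% − 0.72 × 5.7810% = 3.6877%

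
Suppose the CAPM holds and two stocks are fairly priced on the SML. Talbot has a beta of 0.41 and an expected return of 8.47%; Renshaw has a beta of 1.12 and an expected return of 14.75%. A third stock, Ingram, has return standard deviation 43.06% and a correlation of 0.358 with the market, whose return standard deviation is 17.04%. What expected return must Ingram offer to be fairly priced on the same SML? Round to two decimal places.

12.85%

MRP = (14.75% − 8.47%) / (1.12 − 0.41) = 8.8451%
R_f = 8.47% − 0.41 × 8.8451% = 4.8435%
β_Ingram = ρ·σ_i/σ_m = 0.358 × 43.06 / 17.04 = 0.9047
E(R_Ingram) = R_f + β × MRP = 4.8435% + 0.9047 × 8.8451% = 12.85%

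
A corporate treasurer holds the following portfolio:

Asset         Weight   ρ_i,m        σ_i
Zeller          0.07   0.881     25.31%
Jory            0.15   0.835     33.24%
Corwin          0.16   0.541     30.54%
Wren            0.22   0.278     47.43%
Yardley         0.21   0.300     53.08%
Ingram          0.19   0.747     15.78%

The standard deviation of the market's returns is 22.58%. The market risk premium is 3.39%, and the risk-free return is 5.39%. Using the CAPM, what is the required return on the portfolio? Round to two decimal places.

β_Zeller = 0.881 × 25.31% / 22.58% = 0.9875
β_Jory = 0.835 × 33.24% / 22.58% = 1.2292
β_Corwin = 0.541 × 30.54% / 22.58% = 0.7317
β_Wren = 0.278 × 47.43% / 22.58% = 0.5839
β_Yardley = 0.300 × 53.08% / 22.58% = 0.7052
β_Ingram = 0.747 × 15.78% / 22.58% = 0.5220
β_P = Σ w_i β_i = 0.07×0.9875 + 0.15×1.2292 + 0.16×0.7317 + 0.22×0.5839 + 0.21×0.7052 + 0.19×0.5220 = 0.7463
E(R_P) = R_f + β_P × MRP = 5.39% + 0.7463 × 3.39% = 7.92%

7.92%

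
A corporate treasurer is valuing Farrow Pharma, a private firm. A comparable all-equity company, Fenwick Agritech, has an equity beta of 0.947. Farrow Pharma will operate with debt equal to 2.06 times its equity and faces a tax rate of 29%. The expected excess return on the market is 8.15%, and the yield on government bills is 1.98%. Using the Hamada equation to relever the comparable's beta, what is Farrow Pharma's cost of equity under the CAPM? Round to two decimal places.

β_L = β_U × [1 + (1 − t)(D/E)] = 0.947 × [1 + (1 − 0.29) × 2.06]
    = 0.947 × [1 + 0.71 × 2.06] = 0.947 × 2.4626 = 2.3321
E(R) = R_f + β_L × MRP = 1.98% + 2.3321 × 8.15% = 20.99%

20.99%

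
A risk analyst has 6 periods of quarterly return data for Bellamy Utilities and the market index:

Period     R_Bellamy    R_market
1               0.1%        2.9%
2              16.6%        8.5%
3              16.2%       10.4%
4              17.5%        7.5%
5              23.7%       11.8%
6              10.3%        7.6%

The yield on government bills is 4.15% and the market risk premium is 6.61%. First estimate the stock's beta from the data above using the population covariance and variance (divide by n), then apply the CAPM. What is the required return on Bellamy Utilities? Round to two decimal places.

Mean R_i = (0.1 + 16.6 + 16.2 + 17.5 + 23.7 + 10.3) / 6 = 14.0667%
Mean R_m = (2.9 + 8.5 + 10.4 + 7.5 + 11.8 + 7.6) / 6 = 8.1167%
Σ(R_i − R̄_i)(R_m − R̄_m) = 114.0133  ⇒  Cov = 114.0133 / 6 = 19.0022
Σ(R_m − R̄_m)² = 46.7883  ⇒  Var(R_m) = 46.7883 / 6 = 7.7981
β = Cov / Var(R_m) = 19.0022 / 7.7981 = 2.4368
E(R) = R_f + β × MRP = 4.15% + 2.4368 × 6.61% = 20.26%

20.26%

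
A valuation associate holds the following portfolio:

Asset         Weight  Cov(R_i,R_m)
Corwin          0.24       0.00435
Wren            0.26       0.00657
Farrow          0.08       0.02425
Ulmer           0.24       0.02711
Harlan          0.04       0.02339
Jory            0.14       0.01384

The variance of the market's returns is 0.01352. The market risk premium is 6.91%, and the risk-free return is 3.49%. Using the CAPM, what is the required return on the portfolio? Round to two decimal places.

β_Corwin = 0.00435 / 0.01352 = 0.3217
β_Wren = 0.00657 / 0.01352 = 0.4859
β_Farrow = 0.02425 / 0.01352 = 1.7936
β_Ulmer = 0.02711 / 0.01352 = 2.0052
β_Harlan = 0.02339 / 0.01352 = 1.7300
β_Jory = 0.01384 / 0.01352 = 1.0237
β_P = Σ w_i β_i = 0.24×0.3217 + 0.26×0.4859 + 0.08×1.7936 + 0.24×2.0052 + 0.04×1.7300 + 0.14×1.0237 = 1.0408
E(R_P) = R_f + β_P × MRP = 3.49% + 1.0408 × 6.91% = 10.68%

10.68%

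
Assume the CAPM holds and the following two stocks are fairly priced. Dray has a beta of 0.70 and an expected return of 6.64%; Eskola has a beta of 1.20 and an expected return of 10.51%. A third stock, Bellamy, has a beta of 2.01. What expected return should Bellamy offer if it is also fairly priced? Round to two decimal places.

16.78%

MRP (SML slope) = (10.51% − 6.64%) / (1.20 − 0.70) = 3.87% / 0.50 = 7.7400%
R_f (intercept) = 6.64% − 0.70 × 7.7400% = 1.2220%
E(R_Bellamy) = R_f + β × MRP = 1.2220% + 2.01 × 7.7400% = 16.78%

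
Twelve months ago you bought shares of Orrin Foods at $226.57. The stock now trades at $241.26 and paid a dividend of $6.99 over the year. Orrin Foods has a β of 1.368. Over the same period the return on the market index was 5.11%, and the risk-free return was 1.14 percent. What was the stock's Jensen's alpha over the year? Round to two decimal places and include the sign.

Realised HPR = (P1 + D1 − P0) / P0 = (241.26 + 6.99 − 226.57) / 226.57 = 21.68 / 226.57 = 9.5688%
MRP = 5.11% − 1.14% = 3.97%
CAPM required = R_f + β·MRP = 1.14% + 1.368 × 3.97% = 6.57096%
α = realised − required = 9.5688% − 6.57096% = +3.00%

+3.00%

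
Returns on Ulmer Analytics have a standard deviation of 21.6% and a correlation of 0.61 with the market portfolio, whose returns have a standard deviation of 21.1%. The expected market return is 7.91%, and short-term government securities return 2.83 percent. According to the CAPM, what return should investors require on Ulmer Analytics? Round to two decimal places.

6.00%

β = ρ × σ_i / σ_m = 0.61 × 21.6% / 21.1% = 0.6245
MRP = 7.91% − 2.83% = 5.08%
E(R) = 2.83% + 0.6245 × 5.08% = 6.00%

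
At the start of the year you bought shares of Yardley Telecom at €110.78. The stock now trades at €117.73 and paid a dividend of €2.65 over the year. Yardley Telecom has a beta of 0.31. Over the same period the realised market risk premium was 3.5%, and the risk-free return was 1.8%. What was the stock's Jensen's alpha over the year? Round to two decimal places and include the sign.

Realised HPR = (P1 + D1 − P0) / P0 = (117.73 + 2.65 − 110.78) / 110.78 = 9.60 / 110.78 = 8.6658%
CAPM required = R_f + β·MRP = 1.8% + 0.31 × 3.5% = 2.8850%
α = realised − required = 8.6658% − 2.8850% = +5.78%

+5.78%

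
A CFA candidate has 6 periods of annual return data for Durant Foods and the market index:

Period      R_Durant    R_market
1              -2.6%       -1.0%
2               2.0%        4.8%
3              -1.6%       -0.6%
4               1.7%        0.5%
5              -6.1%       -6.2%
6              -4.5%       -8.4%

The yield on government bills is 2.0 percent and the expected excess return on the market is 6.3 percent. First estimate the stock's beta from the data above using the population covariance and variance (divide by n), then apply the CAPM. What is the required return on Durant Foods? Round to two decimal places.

5.84%

Mean R_i = (-2.6 + 2.0 − 1.6 + 1.7 − 6.1 − 4.5) / 6 = -1.8500%
Mean R_m = (-1.0 + 4.8 − 0.6 + 0.5 − 6.2 − 8.4) / 6 = -1.8167%
Σ(R_i − R̄_i)(R_m − R̄_m) = 69.4650  ⇒  Cov = 69.4650 / 6 = 11.5775
Σ(R_m − R̄_m)² = 113.8483  ⇒  Var(R_m) = 113.8483 / 6 = 18.9747
β = Cov / Var(R_m) = 11.5775 / 18.9747 = 0.6102
E(R) = R_f + β × MRP = 2.0% + 0.6102 × 6.3% = 5.84%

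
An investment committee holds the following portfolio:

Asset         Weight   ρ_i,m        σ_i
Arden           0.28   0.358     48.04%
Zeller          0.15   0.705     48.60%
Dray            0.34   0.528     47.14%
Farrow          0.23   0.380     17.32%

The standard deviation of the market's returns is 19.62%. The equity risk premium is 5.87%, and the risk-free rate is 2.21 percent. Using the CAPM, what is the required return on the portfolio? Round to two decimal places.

β_Arden = 0.358 × 48.04% / 19.62% = 0.8766
β_Zeller = 0.705 × 48.60% / 19.62% = 1.7463
β_Dray = 0.528 × 47.14% / 19.62% = 1.2686
β_Farrow = 0.380 × 17.32% / 19.62% = 0.3355
β_P = Σ w_i β_i = 0.28×0.8766 + 0.15×1.7463 + 0.34×1.2686 + 0.23×0.3355 = 1.0159
E(R_P) = R_f + β_P × MRP = 2.21% + 1.0159 × 5.87% = 8.17%

8.17%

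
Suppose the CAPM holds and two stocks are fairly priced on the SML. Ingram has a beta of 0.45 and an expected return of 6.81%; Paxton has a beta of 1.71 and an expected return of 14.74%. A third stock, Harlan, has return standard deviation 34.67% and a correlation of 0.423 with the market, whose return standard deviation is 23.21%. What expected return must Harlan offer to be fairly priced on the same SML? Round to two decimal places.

MRP = (14.74% − 6.81%) / (1.71 − 0.45) = 6.2937%
R_f = 6.81% − 0.45 × 6.2937% = 3.9778%
β_Harlan = ρ·σ_i/σ_m = 0.423 × 34.67 / 23.21 = 0.6319
E(R_Harlan) = R_f + β × MRP = 3.9778% + 0.6319 × 6.2937% = 7.95%

7.95%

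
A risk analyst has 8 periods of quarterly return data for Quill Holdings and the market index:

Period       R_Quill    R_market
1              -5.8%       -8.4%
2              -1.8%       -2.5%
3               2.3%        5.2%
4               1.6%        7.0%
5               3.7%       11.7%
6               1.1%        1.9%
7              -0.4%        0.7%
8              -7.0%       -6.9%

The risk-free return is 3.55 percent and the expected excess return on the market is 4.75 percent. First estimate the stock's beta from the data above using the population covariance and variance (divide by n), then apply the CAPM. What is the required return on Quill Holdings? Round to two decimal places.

Mean R_i = (-5.8 − 1.8 + 2.3 + 1.6 + 3.7 + 1.1 − 0.4 − 7.0) / 8 = -0.7875%
Mean R_m = (-8.4 − 2.5 + 5.2 + 7.0 + 11.7 + 1.9 + 0.7 − 6.9) / 8 = 1.0875%
Σ(R_i − R̄_i)(R_m − R̄_m) = 176.6313  ⇒  Cov = 176.6313 / 8 = 22.0789
Σ(R_m − R̄_m)² = 331.9888  ⇒  Var(R_m) = 331.9888 / 8 = 41.4986
β = Cov / Var(R_m) = 22.0789 / 41.4986 = 0.5320
E(R) = R_f + β × MRP = 3.55% + 0.5320 × 4.75% = 6.08%

6.08%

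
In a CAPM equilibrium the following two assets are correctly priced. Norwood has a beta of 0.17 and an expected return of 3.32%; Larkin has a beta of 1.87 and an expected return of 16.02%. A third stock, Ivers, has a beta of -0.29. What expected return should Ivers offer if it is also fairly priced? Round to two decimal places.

-0.12%

MRP (SML slope) = (16.02% − 3.32%) / (1.87 − 0.17) = 12.70% / 1.70 = 7.4706%
R_f (intercept) = 3.32% − 0.17 × 7.4706% = 2.0500%
E(R_Ivers) = R_f + β × MRP = 2.0500% + -0.29 × 7.4706% = -0.12%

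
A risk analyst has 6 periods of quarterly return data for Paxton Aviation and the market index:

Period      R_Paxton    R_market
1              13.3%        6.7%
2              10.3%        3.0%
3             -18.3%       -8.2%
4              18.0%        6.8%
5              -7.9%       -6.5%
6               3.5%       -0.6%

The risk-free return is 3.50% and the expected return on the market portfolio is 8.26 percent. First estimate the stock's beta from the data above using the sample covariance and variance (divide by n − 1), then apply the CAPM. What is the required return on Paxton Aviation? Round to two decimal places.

13.44%

Mean R_i = (13.3 + 10.3 − 18.3 + 18.0 − 7.9 + 3.5) / 6 = 3.1500%
Mean R_m = (6.7 + 3.0 − 8.2 + 6.8 − 6.5 − 0.6) / 6 = 0.2000%
Σ(R_i − R̄_i)(R_m − R̄_m) = 437.9400  ⇒  Cov = 437.9400 / 5 = 87.5880
Σ(R_m − R̄_m)² = 209.7400  ⇒  Var(R_m) = 209.7400 / 5 = 41.9480
β = Cov / Var(R_m) = 87.5880 / 41.9480 = 2.0880
MRP = 8.26% − 3.50% = 4.76%
E(R) = R_f + β × MRP = 3.50% + 2.0880 × 4.76% = 13.44%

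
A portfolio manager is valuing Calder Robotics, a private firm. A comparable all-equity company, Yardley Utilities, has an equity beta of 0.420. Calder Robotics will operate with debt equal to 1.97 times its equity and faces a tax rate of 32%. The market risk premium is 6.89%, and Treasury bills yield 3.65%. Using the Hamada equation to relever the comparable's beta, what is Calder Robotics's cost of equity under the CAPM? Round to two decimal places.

10.42%

β_L = β_U × [1 + (1 − t)(D/E)] = 0.420 × [1 + (1 − 0.32) × 1.97]
    = 0.420 × [1 + 0.68 × 1.97] = 0.420 × 2.3396 = 0.9826
E(R) = R_f + β_L × MRP = 3.65% + 0.9826 × 6.89% = 10.42%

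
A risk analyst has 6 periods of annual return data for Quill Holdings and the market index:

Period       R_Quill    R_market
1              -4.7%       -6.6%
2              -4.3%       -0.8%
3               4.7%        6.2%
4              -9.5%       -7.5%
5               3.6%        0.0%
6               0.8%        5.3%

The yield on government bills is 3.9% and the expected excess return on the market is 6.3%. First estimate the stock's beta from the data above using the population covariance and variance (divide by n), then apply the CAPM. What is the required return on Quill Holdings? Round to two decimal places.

Mean R_i = (-4.7 − 4.3 + 4.7 − 9.5 + 3.6 + 0.8) / 6 = -1.5667%
Mean R_m = (-6.6 − 0.8 + 6.2 − 7.5 + 0.0 + 5.3) / 6 = -0.5667%
Σ(R_i − R̄_i)(R_m − R̄_m) = 133.7633  ⇒  Cov = 133.7633 / 6 = 22.2939
Σ(R_m − R̄_m)² = 165.0533  ⇒  Var(R_m) = 165.0533 / 6 = 27.5089
β = Cov / Var(R_m) = 22.2939 / 27.5089 = 0.8104
E(R) = R_f + β × MRP = 3.9% + 0.8104 × 6.3% = 9.01%

9.01%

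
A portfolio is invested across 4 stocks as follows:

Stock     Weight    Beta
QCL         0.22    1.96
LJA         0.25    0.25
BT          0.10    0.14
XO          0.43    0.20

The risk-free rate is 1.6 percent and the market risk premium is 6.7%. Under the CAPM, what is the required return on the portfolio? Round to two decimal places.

β_P = Σ w_i β_i = 0.22×1.96 + 0.25×0.25 + 0.10×0.14 + 0.43×0.20 = 0.5937
E(R_P) = R_f + β_P × MRP = 1.6% + 0.5937 × 6.7% = 5.58%

5.58%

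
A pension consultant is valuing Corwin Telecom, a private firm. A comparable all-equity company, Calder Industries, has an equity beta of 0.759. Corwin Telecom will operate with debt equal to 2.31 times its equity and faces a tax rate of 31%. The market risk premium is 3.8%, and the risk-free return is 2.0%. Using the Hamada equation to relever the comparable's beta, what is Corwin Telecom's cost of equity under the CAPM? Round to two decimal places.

β_L = β_U × [1 + (1 − t)(D/E)] = 0.759 × [1 + (1 − 0.31) × 2.31]
    = 0.759 × [1 + 0.69 × 2.31] = 0.759 × 2.5939 = 1.9688
E(R) = R_f + β_L × MRP = 2.0% + 1.9688 × 3.8% = 9.48%

9.48%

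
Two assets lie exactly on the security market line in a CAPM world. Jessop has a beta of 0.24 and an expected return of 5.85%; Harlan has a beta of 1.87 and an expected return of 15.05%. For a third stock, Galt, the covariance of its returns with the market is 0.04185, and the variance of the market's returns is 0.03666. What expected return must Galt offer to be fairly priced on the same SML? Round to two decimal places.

MRP = (15.05% − 5.85%) / (1.87 − 0.24) = 5.6442%
R_f = 5.85% − 0.24 × 5.6442% = 4.4954%
β_Galt = Cov / Var(R_m) = 0.04185 / 0.03666 = 1.1416
E(R_Galt) = R_f + β × MRP = 4.4954% + 1.1416 × 5.6442% = 10.94%

10.94%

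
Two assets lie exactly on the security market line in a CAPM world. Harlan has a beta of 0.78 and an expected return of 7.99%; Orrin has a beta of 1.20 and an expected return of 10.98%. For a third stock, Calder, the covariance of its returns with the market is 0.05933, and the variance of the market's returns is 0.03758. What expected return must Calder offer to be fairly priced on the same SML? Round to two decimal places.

MRP = (10.98% − 7.99%) / (1.20 − 0.78) = 7.1190%
R_f = 7.99% − 0.78 × 7.1190% = 2.4372%
β_Calder = Cov / Var(R_m) = 0.05933 / 0.03758 = 1.5788
E(R_Calder) = R_f + β × MRP = 2.4372% + 1.5788 × 7.1190% = 13.68%

13.68%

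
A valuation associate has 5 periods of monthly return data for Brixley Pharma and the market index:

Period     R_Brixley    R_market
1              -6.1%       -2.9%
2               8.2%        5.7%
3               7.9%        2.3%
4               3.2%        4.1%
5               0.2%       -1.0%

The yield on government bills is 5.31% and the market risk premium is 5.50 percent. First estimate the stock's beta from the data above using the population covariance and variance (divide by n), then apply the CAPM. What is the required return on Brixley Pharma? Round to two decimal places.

Mean R_i = (-6.1 + 8.2 + 7.9 + 3.2 + 0.2) / 5 = 2.6800%
Mean R_m = (-2.9 + 5.7 + 2.3 + 4.1 − 1.0) / 5 = 1.6400%
Σ(R_i − R̄_i)(R_m − R̄_m) = 73.5440  ⇒  Cov = 73.5440 / 5 = 14.7088
Σ(R_m − R̄_m)² = 50.5520  ⇒  Var(R_m) = 50.5520 / 5 = 10.1104
β = Cov / Var(R_m) = 14.7088 / 10.1104 = 1.4548
E(R) = R_f + β × MRP = 5.31% + 1.4548 × 5.50% = 13.31%

13.31%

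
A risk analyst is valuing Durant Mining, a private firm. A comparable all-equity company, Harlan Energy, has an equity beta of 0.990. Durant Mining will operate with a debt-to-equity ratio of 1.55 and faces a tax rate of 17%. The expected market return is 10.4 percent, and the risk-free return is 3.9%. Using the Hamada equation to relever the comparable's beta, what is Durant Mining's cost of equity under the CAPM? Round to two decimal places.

18.61%

β_L = β_U × [1 + (1 − t)(D/E)] = 0.990 × [1 + (1 − 0.17) × 1.55]
    = 0.990 × [1 + 0.83 × 1.55] = 0.990 × 2.2865 = 2.2636
MRP = 10.4% − 3.9% = 6.50%
E(R) = R_f + β_L × MRP = 3.9% + 2.2636 × 6.5% = 18.61%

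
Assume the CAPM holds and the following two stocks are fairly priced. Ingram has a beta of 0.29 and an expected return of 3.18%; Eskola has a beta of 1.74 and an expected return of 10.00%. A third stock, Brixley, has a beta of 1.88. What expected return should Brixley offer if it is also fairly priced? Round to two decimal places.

MRP (SML slope) = (10.00% − 3.18%) / (1.74 − 0.29) = 6.82% / 1.45 = 4.7034%
R_f (intercept) = 3.18% − 0.29 × 4.7034% = 1.8160%
E(R_Brixley) = R_f + β × MRP = 1.8160% + 1.88 × 4.7034% = 10.66%

10.66%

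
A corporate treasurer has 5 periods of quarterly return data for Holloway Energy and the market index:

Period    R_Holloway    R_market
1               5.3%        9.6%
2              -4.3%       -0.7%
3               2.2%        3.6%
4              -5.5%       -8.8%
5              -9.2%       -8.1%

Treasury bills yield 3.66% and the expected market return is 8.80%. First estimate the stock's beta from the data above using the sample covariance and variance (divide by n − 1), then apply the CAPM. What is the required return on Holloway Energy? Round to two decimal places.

Mean R_i = (5.3 − 4.3 + 2.2 − 5.5 − 9.2) / 5 = -2.3000%
Mean R_m = (9.6 − 0.7 + 3.6 − 8.8 − 8.1) / 5 = -0.8800%
Σ(R_i − R̄_i)(R_m − R̄_m) = 174.6100  ⇒  Cov = 174.6100 / 4 = 43.6525
Σ(R_m − R̄_m)² = 244.7880  ⇒  Var(R_m) = 244.7880 / 4 = 61.1970
β = Cov / Var(R_m) = 43.6525 / 61.1970 = 0.7133
MRP = 8.80% − 3.66% = 5.14%
E(R) = R_f + β × MRP = 3.66% + 0.7133 × 5.14% = 7.33%

7.33%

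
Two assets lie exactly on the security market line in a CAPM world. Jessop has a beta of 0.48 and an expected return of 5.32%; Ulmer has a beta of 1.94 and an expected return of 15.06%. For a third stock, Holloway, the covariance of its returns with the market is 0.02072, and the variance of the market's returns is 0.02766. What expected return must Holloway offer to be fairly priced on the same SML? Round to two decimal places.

7.12%

MRP = (15.06% − 5.32%) / (1.94 − 0.48) = 6.6712%
R_f = 5.32% − 0.48 × 6.6712% = 2.1178%
β_Holloway = Cov / Var(R_m) = 0.02072 / 0.02766 = 0.7491
E(R_Holloway) = R_f + β × MRP = 2.1178% + 0.7491 × 6.6712% = 7.12%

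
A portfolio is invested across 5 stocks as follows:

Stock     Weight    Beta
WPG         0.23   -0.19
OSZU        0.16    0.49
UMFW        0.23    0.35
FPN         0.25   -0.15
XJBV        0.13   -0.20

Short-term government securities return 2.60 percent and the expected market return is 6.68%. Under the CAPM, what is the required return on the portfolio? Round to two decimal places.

β_P = Σ w_i β_i = 0.23×-0.19 + 0.16×0.49 + 0.23×0.35 + 0.25×-0.15 + 0.13×-0.20 = 0.0517
MRP = 6.68% − 2.60% = 4.08%
E(R_P) = R_f + β_P × MRP = 2.60% + 0.0517 × 4.08% = 2.81%

2.81%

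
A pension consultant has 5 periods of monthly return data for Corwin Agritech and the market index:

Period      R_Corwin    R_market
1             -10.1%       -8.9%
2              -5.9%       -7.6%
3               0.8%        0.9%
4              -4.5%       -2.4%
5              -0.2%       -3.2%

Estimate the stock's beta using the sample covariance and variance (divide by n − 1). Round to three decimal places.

0.978

Mean R_i = (-10.1 − 5.9 + 0.8 − 4.5 − 0.2) / 5 = -3.9800%
Mean R_m = (-8.9 − 7.6 + 0.9 − 2.4 − 3.2) / 5 = -4.2400%
Σ(R_i − R̄_i)(R_m − R̄_m) = 62.5140  ⇒  Cov = 62.5140 / 4 = 15.6285
Σ(R_m − R̄_m)² = 63.8920  ⇒  Var(R_m) = 63.8920 / 4 = 15.9730
β = Cov / Var(R_m) = 15.6285 / 15.9730 = 0.9784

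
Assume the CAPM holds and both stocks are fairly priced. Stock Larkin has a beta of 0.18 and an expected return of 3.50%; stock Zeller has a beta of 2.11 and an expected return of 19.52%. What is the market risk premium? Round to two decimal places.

8.30%

Both satisfy E(R) = R_f + β·MRP, so the slope of the SML is
MRP = (19.52% − 3.50%) / (2.11 − 0.18) = 16.02% / 1.93 = 8.3005%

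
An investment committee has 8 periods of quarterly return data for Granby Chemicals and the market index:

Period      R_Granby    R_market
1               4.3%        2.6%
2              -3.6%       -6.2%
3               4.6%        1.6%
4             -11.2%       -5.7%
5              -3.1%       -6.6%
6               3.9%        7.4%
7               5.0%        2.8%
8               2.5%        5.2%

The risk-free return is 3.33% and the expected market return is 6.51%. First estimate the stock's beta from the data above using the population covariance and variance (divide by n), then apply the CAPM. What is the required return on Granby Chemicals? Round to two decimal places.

Mean R_i = (4.3 − 3.6 + 4.6 − 11.2 − 3.1 + 3.9 + 5.0 + 2.5) / 8 = 0.3000%
Mean R_m = (2.6 − 6.2 + 1.6 − 5.7 − 6.6 + 7.4 + 2.8 + 5.2) / 8 = 0.1375%
Σ(R_i − R̄_i)(R_m − R̄_m) = 180.6900  ⇒  Cov = 180.6900 / 8 = 22.5863
Σ(R_m − R̄_m)² = 213.2988  ⇒  Var(R_m) = 213.2988 / 8 = 26.6624
β = Cov / Var(R_m) = 22.5863 / 26.6624 = 0.8471
MRP = 6.51% − 3.33% = 3.18%
E(R) = R_f + β × MRP = 3.33% + 0.8471 × 3.18% = 6.02%

6.02%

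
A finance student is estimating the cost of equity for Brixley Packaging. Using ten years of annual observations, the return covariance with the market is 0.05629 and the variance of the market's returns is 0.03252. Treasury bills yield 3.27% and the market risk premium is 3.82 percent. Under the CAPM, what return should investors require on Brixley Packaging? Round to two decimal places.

9.88%

β = Cov(R_i, R_m) / Var(R_m) = 0.05629 / 0.03252 = 1.7309
E(R) = R_f + β × MRP = 3.27% + 1.7309 × 3.82% = 9.88%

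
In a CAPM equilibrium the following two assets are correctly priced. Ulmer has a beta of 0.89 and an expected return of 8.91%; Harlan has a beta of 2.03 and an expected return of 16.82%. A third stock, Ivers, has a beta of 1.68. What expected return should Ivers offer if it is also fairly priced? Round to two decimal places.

14.39%

MRP (SML slope) = (16.82% − 8.91%) / (2.03 − 0.89) = 7.91% / 1.14 = 6.9386%
R_f (intercept) = 8.91% − 0.89 × 6.9386% = 2.7346%
E(R_Ivers) = R_f + β × MRP = 2.7346% + 1.68 × 6.9386% = 14.39%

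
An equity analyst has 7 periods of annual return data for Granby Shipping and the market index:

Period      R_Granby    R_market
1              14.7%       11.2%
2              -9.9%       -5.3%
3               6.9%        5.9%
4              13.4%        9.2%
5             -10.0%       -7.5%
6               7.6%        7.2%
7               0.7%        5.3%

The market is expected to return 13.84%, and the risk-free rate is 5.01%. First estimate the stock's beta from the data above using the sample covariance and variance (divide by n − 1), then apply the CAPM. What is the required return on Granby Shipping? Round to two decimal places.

Mean R_i = (14.7 − 9.9 + 6.9 + 13.4 − 10.0 + 7.6 + 0.7) / 7 = 3.3429%
Mean R_m = (11.2 − 5.3 + 5.9 + 9.2 − 7.5 + 7.2 + 5.3) / 7 = 3.7143%
Σ(R_i − R̄_i)(R_m − R̄_m) = 427.6157  ⇒  Cov = 427.6157 / 6 = 71.2693
Σ(R_m − R̄_m)² = 312.5886  ⇒  Var(R_m) = 312.5886 / 6 = 52.0981
β = Cov / Var(R_m) = 71.2693 / 52.0981 = 1.3680
MRP = 13.84% − 5.01% = 8.83%
E(R) = R_f + β × MRP = 5.01% + 1.3680 × 8.83% = 17.09%

17.09%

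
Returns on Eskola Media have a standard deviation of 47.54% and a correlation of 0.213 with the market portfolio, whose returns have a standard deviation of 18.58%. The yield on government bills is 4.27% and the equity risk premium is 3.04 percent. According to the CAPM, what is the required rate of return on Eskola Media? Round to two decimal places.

β = ρ × σ_i / σ_m = 0.213 × 47.54% / 18.58% = 0.5450
E(R) = 4.27% + 0.5450 × 3.04% = 5.93%

5.93%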